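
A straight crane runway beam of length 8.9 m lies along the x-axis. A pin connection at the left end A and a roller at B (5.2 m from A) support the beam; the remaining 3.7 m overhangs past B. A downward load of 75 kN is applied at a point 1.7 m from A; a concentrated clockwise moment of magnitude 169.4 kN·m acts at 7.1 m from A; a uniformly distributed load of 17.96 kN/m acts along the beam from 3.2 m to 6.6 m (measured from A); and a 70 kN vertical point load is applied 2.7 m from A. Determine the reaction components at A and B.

A_x = 0, A_y = 55.08 kN, B_y = 151.0 kN

Resultant of the distributed load: 17.96 × 3.4 = 61.064 kN at 4.9 m from A.
Moments about A: B_y·5.2 − 75·1.7 − 169.4 − (17.96·3.4)·4.9 − 70·2.7 = 0 → B_y = 785.1136/5.2 = 150.983 ≈ 151.0 kN.
ΣF_y = 0: A_y + 150.983 − 75 − 17.96·3.4 − 70 = 0 → A_y = 55.08 kN.
ΣF_x = 0: no horizontal applied forces, so A_x = 0.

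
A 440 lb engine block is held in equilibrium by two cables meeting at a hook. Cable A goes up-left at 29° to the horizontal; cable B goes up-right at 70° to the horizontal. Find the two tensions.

ΣF_x = 0: −T_A·cos29° + T_B·cos70° = 0 → T_B = 2.55722·T_A.
ΣF_y = 0: T_A·sin29° + T_B·sin70° = 440.
Substitute: T_A·(0.48481 + 2.55722·0.939693) = 440 → T_A = 152.365 ≈ 152.4 lb.
Then T_B = 2.55722 × 152.365 = 389.6 lb.

T_A = 152.4 lb, T_B = 389.6 lb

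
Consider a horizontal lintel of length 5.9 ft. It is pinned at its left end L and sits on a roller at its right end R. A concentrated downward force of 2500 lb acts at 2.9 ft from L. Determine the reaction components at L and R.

L_x = 0, L_y = 1271 lb, R_y = 1229 lb

ΣM about L: R_y·5.9 − 2500·2.9 = 0 → R_y = 7250/5.9 = 1228.81 ≈ 1229 lb.
ΣF_y = 0: L_y + 1228.81 − 2500 = 0 → L_y = 1271 lb.
ΣF_x = 0: no horizontal applied forces, so L_x = 0.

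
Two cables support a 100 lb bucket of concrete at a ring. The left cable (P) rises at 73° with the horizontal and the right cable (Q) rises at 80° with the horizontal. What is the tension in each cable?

T_P = 38.25 lb, T_Q = 64.40 lb

ΣF_x = 0: −T_P·cos73° + T_Q·cos80° = 0 → T_Q = 1.6837·T_P.
ΣF_y = 0: T_P·sin73° + T_Q·sin80° = 100.
Substitute: T_P·(0.956305 + 1.6837·0.984808) = 100 → T_P = 38.2493 ≈ 38.25 lb.
Then T_Q = 1.6837 × 38.2493 = 64.40 lb.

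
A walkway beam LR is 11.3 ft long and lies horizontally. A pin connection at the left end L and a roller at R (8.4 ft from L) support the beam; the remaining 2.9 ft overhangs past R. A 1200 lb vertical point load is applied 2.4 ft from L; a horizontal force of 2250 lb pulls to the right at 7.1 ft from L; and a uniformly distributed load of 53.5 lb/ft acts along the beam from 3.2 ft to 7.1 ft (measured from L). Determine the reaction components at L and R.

L_x = -2250 lb, L_y = 937.9 lb, R_y = 470.8 lb

Resultant of the distributed load: 53.5 × 3.9 = 208.65 lb at 5.15 ft from L.
Taking moments about L: R_y·8.4 − 1200·2.4 − (53.5·3.9)·5.15 = 0 → R_y = 3954.5475/8.4 = 470.779 ≈ 470.8 lb.
ΣF_y = 0: L_y + 470.779 − 1200 − 53.5·3.9 = 0 → L_y = 937.9 lb.
ΣF_x = 0: L_x + 2250 = 0 → L_x = -2250 lb.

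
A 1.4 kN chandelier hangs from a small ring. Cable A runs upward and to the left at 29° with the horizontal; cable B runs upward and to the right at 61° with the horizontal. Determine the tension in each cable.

T_A = 0.6787 kN, T_B = 1.224 kN

ΣF_x = 0: −T_A·cos29° + T_B·cos61° = 0 → T_B = 1.80405·T_A.
ΣF_y = 0: T_A·sin29° + T_B·sin61° = 1.4.
Substitute: T_A·(0.48481 + 1.80405·0.87462) = 1.4 → T_A = 0.678733 ≈ 0.6787 kN.
Then T_B = 1.80405 × 0.678733 = 1.224 kN.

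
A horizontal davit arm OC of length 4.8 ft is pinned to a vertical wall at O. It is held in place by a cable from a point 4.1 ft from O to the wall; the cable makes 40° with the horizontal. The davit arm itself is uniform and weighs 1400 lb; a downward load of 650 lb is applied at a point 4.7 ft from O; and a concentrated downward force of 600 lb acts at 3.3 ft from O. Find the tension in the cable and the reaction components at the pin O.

ΣM about O: T·sin40°·4.1 − 1400·2.4 − 650·4.7 − 600·3.3 = 0 → T = 8395/(4.1·0.642788) = 3185.44 ≈ 3185 lb.
ΣF_x = 0: O_x − T·cos40° = 0 → O_x = 3185.44 × 0.766044 = 2440 lb.
ΣF_y = 0: O_y + T·sin40° − 1400 − 650 − 600 = 0 → O_y = 2650 − 3185.44 × 0.642788 = 602.4 lb.

T = 3185 lb, O_x = 2440 lb, O_y = 602.4 lb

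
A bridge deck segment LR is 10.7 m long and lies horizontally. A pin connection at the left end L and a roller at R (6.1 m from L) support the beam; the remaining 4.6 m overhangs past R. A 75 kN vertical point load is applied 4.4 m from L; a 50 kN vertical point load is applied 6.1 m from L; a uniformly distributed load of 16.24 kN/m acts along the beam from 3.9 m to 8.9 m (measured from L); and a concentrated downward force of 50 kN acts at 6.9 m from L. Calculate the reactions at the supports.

L_x = 0, L_y = 10.35 kN, R_y = 245.8 kN

Resultant of the distributed load: 16.24 × 5 = 81.2 kN at 6.4 m from L.
Taking moments about L: R_y·6.1 − 75·4.4 − 50·6.1 − (16.24·5)·6.4 − 50·6.9 = 0 → R_y = 1499.68/6.1 = 245.849 ≈ 245.8 kN.
ΣF_y = 0: L_y + 245.849 − 75 − 50 − 16.24·5 − 50 = 0 → L_y = 10.35 kN.
ΣF_x = 0: no horizontal applied forces, so L_x = 0.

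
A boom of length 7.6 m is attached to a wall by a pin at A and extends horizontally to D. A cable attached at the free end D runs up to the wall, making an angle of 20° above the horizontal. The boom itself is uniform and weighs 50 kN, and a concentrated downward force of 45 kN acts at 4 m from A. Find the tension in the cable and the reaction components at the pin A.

T = 142.3 kN, A_x = 133.8 kN, A_y = 46.32 kN

ΣM about A: T·sin20°·7.6 − 50·3.8 − 45·4 = 0 → T = 370/(7.6·0.34202) = 142.343 ≈ 142.3 kN.
ΣF_x = 0: A_x − T·cos20° = 0 → A_x = 142.343 × 0.939693 = 133.8 kN.
ΣF_y = 0: A_y + T·sin20° − 50 − 45 = 0 → A_y = 95 − 142.343 × 0.34202 = 46.32 kN.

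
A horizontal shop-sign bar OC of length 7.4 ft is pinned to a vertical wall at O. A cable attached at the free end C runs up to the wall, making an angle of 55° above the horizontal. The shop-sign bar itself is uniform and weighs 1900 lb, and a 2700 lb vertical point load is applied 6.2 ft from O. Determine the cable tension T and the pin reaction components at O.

T = 3921 lb, O_x = 2249 lb, O_y = 1388 lb

ΣM about O: T·sin55°·7.4 − 1900·3.7 − 2700·6.2 = 0 → T = 23770/(7.4·0.819152) = 3921.33 ≈ 3921 lb.
ΣF_x = 0: O_x − T·cos55° = 0 → O_x = 3921.33 × 0.573576 = 2249 lb.
ΣF_y = 0: O_y + T·sin55° − 1900 − 2700 = 0 → O_y = 4600 − 3921.33 × 0.819152 = 1388 lb.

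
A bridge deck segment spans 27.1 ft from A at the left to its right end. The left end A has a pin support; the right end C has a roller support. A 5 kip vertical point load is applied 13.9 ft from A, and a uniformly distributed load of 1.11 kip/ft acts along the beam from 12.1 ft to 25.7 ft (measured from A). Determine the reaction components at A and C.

Resultant of the distributed load: 1.11 × 13.6 = 15.096 kip at 18.9 ft from A.
ΣM about A: C_y·27.1 − 5·13.9 − (1.11·13.6)·18.9 = 0 → C_y = 354.8144/27.1 = 13.0928 ≈ 13.09 kip.
ΣF_y = 0: A_y + 13.0928 − 5 − 1.11·13.6 = 0 → A_y = 7.003 kip.
ΣF_x = 0: no horizontal applied forces, so A_x = 0.

A_x = 0, A_y = 7.003 kip, C_y = 13.09 kip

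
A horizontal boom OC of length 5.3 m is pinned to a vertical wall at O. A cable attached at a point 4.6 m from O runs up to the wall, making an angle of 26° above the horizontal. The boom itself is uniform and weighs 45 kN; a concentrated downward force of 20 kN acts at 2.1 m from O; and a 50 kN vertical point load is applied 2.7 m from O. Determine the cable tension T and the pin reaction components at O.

T = 146.9 kN, O_x = 132.0 kN, O_y = 50.60 kN

ΣM about O: T·sin26°·4.6 − 45·2.65 − 20·2.1 − 50·2.7 = 0 → T = 296.25/(4.6·0.438371) = 146.912 ≈ 146.9 kN.
ΣF_x = 0: O_x − T·cos26° = 0 → O_x = 146.912 × 0.898794 = 132.0 kN.
ΣF_y = 0: O_y + T·sin26° − 45 − 20 − 50 = 0 → O_y = 115 − 146.912 × 0.438371 = 50.60 kN.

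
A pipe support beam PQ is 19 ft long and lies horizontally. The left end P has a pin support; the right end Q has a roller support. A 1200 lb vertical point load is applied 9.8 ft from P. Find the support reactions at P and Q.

Moments about P: Q_y·19 − 1200·9.8 = 0 → Q_y = 11760/19 = 618.947 ≈ 618.9 lb.
ΣF_y = 0: P_y + 618.947 − 1200 = 0 → P_y = 581.1 lb.
ΣF_x = 0: no horizontal applied forces, so P_x = 0.

P_x = 0, P_y = 581.1 lb, Q_y = 618.9 lb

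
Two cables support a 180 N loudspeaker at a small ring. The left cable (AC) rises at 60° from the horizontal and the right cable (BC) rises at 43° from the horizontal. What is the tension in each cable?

T_AC = 135.1 N, T_BC = 92.37 N

ΣF_x = 0: −T_AC·cos60° + T_BC·cos43° = 0 → T_BC = 0.683664·T_AC.
ΣF_y = 0: T_AC·sin60° + T_BC·sin43° = 180.
Substitute: T_AC·(0.866025 + 0.683664·0.681998) = 180 → T_AC = 135.106 ≈ 135.1 N.
Then T_BC = 0.683664 × 135.106 = 92.37 N.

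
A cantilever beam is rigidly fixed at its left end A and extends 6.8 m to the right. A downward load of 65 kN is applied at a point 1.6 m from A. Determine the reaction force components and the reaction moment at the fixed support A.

ΣF_x = 0: A_x = 0.
ΣF_y = 0: A_y − 65 = 0 → A_y = 65.00 kN.
ΣM about A: M_A − 65·1.6 = 0 → M_A = 104.0 kN·m.

A_x = 0, A_y = 65.00 kN, M_A = 104.0 kN·m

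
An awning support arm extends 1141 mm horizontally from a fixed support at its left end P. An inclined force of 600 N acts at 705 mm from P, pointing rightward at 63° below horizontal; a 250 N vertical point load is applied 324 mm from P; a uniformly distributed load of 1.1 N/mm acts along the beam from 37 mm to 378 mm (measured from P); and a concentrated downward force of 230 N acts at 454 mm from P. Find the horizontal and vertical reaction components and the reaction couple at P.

Resultant of the distributed load: 1.1 × 341 = 375.1 N at 207.5 mm from P.
ΣF_x = 0: P_x + 600·cos63° = 0 → P_x = -272.4 N.
ΣF_y = 0: P_y − 600·sin63° − 250 − 1.1·341 − 230 = 0 → P_y = 1390 N.
ΣM about P: M_P − 600·sin63°·705 − 250·324 − (1.1·341)·207.5 − 230·454 = 0 → M_P = 640100 N·mm.

P_x = -272.4 N, P_y = 1390 N, M_P = 640100 N·mm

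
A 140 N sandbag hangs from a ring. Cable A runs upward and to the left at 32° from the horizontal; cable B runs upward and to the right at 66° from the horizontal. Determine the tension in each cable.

T_A = 57.50 N, T_B = 119.9 N

ΣF_x = 0: −T_A·cos32° + T_B·cos66° = 0 → T_B = 2.08501·T_A.
ΣF_y = 0: T_A·sin32° + T_B·sin66° = 140.
Substitute: T_A·(0.529919 + 2.08501·0.913545) = 140 → T_A = 57.5027 ≈ 57.50 N.
Then T_B = 2.08501 × 57.5027 = 119.9 N.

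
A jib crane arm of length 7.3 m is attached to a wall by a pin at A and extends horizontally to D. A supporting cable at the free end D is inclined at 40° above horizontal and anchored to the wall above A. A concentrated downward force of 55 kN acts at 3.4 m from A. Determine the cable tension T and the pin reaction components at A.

ΣM about A: T·sin40°·7.3 − 55·3.4 = 0 → T = 187/(7.3·0.642788) = 39.8521 ≈ 39.85 kN.
ΣF_x = 0: A_x − T·cos40° = 0 → A_x = 39.8521 × 0.766044 = 30.53 kN.
ΣF_y = 0: A_y + T·sin40° − 55 = 0 → A_y = 55 − 39.8521 × 0.642788 = 29.38 kN.

T = 39.85 kN, A_x = 30.53 kN, A_y = 29.38 kN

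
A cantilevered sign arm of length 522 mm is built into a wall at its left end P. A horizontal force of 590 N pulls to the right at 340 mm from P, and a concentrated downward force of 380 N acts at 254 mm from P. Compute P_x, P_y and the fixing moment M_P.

P_x = -590.0 N, P_y = 380.0 N, M_P = 96520 N·mm

ΣF_x = 0: P_x + 590 = 0 → P_x = -590.0 N.
ΣF_y = 0: P_y − 380 = 0 → P_y = 380.0 N.
ΣM about P: M_P − 380·254 = 0 → M_P = 96520 N·mm.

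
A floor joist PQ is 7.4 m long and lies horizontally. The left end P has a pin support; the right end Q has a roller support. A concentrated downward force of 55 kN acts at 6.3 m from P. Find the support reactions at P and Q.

Taking moments about P: Q_y·7.4 − 55·6.3 = 0 → Q_y = 346.5/7.4 = 46.8243 ≈ 46.82 kN.
ΣF_y = 0: P_y + 46.8243 − 55 = 0 → P_y = 8.176 kN.
ΣF_x = 0: no horizontal applied forces, so P_x = 0.

P_x = 0, P_y = 8.176 kN, Q_y = 46.82 kN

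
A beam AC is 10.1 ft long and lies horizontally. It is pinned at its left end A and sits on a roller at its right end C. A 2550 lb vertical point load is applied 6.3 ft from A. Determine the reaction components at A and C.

Moments about A: C_y·10.1 − 2550·6.3 = 0 → C_y = 16065/10.1 = 1590.59 ≈ 1591 lb.
ΣF_y = 0: A_y + 1590.59 − 2550 = 0 → A_y = 959.4 lb.
ΣF_x = 0: no horizontal applied forces, so A_x = 0.

A_x = 0, A_y = 959.4 lb, C_y = 1591 lb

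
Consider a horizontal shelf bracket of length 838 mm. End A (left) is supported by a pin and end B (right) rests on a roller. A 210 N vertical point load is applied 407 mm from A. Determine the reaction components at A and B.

A_x = 0, A_y = 108.0 N, B_y = 102.0 N

Taking moments about A: B_y·838 − 210·407 = 0 → B_y = 85470/838 = 101.993 ≈ 102.0 N.
ΣF_y = 0: A_y + 101.993 − 210 = 0 → A_y = 108.0 N.
ΣF_x = 0: no horizontal applied forces, so A_x = 0.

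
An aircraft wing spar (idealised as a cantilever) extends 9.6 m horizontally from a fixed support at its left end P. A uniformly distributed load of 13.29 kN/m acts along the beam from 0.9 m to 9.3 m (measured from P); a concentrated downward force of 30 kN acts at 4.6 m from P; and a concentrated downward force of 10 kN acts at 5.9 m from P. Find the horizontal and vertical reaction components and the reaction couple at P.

Resultant of the distributed load: 13.29 × 8.4 = 111.636 kN at 5.1 m from P.
ΣF_x = 0: P_x = 0.
ΣF_y = 0: P_y − 13.29·8.4 − 30 − 10 = 0 → P_y = 151.6 kN.
ΣM about P: M_P − (13.29·8.4)·5.1 − 30·4.6 − 10·5.9 = 0 → M_P = 766.3 kN·m.

P_x = 0, P_y = 151.6 kN, M_P = 766.3 kN·m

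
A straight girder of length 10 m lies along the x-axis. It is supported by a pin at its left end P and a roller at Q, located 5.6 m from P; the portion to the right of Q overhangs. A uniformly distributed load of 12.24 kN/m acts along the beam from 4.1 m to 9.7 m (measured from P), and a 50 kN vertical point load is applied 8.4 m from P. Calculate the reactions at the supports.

Resultant of the distributed load: 12.24 × 5.6 = 68.544 kN at 6.9 m from P.
ΣM about P: Q_y·5.6 − (12.24·5.6)·6.9 − 50·8.4 = 0 → Q_y = 892.9536/5.6 = 159.456 ≈ 159.5 kN.
ΣF_y = 0: P_y + 159.456 − 12.24·5.6 − 50 = 0 → P_y = -40.91 kN.
ΣF_x = 0: no horizontal applied forces, so P_x = 0.

P_x = 0, P_y = -40.91 kN, Q_y = 159.5 kN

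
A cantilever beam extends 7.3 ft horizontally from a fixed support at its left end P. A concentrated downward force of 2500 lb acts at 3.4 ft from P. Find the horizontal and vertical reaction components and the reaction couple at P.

P_x = 0, P_y = 2500 lb, M_P = 8500 lb·ft

ΣF_x = 0: P_x = 0.
ΣF_y = 0: P_y − 2500 = 0 → P_y = 2500 lb.
ΣM about P: M_P − 2500·3.4 = 0 → M_P = 8500 lb·ft.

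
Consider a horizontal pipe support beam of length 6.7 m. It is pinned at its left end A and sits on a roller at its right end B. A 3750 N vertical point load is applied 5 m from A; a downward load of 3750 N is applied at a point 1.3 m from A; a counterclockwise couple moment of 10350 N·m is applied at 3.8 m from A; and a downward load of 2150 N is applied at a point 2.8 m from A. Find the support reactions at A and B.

ΣM about A: B_y·6.7 − 3750·5 − 3750·1.3 + 10350 − 2150·2.8 = 0 → B_y = 19295/6.7 = 2879.85 ≈ 2880 N.
ΣF_y = 0: A_y + 2879.85 − 3750 − 3750 − 2150 = 0 → A_y = 6770 N.
ΣF_x = 0: no horizontal applied forces, so A_x = 0.

A_x = 0, A_y = 6770 N, B_y = 2880 N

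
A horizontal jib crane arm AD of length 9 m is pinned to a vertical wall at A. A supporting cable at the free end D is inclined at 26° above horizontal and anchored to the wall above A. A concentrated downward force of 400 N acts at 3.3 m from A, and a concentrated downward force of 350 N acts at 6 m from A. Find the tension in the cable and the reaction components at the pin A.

T = 866.8 N, A_x = 779.1 N, A_y = 370.0 N

ΣM about A: T·sin26°·9 − 400·3.3 − 350·6 = 0 → T = 3420/(9·0.438371) = 866.846 ≈ 866.8 N.
ΣF_x = 0: A_x − T·cos26° = 0 → A_x = 866.846 × 0.898794 = 779.1 N.
ΣF_y = 0: A_y + T·sin26° − 400 − 350 = 0 → A_y = 750 − 866.846 × 0.438371 = 370.0 N.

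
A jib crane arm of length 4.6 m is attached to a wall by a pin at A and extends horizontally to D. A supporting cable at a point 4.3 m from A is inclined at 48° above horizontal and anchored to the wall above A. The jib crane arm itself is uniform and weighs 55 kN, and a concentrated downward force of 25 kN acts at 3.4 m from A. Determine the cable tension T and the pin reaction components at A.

T = 66.19 kN, A_x = 44.29 kN, A_y = 30.81 kN

ΣM about A: T·sin48°·4.3 − 55·2.3 − 25·3.4 = 0 → T = 211.5/(4.3·0.743145) = 66.1863 ≈ 66.19 kN.
ΣF_x = 0: A_x − T·cos48° = 0 → A_x = 66.1863 × 0.669131 = 44.29 kN.
ΣF_y = 0: A_y + T·sin48° − 55 − 25 = 0 → A_y = 80 − 66.1863 × 0.743145 = 30.81 kN.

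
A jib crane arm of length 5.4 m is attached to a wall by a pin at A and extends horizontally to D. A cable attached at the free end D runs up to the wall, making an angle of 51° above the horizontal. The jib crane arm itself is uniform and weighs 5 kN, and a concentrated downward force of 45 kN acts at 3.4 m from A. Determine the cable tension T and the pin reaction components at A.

T = 39.68 kN, A_x = 24.97 kN, A_y = 19.17 kN

ΣM about A: T·sin51°·5.4 − 5·2.7 − 45·3.4 = 0 → T = 166.5/(5.4·0.777146) = 39.6751 ≈ 39.68 kN.
ΣF_x = 0: A_x − T·cos51° = 0 → A_x = 39.6751 × 0.62932 = 24.97 kN.
ΣF_y = 0: A_y + T·sin51° − 5 − 45 = 0 → A_y = 50 − 39.6751 × 0.777146 = 19.17 kN.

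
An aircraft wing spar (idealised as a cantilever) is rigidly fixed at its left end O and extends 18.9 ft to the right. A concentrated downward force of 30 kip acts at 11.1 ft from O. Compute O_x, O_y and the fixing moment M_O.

ΣF_x = 0: O_x = 0.
ΣF_y = 0: O_y − 30 = 0 → O_y = 30.00 kip.
ΣM about O: M_O − 30·11.1 = 0 → M_O = 333.0 kip·ft.

O_x = 0, O_y = 30.00 kip, M_O = 333.0 kip·ft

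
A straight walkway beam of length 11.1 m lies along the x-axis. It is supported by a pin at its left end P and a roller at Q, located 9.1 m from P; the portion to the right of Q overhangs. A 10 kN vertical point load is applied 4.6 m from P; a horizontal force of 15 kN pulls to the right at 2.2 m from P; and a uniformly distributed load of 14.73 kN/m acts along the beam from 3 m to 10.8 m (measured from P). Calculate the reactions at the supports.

P_x = -15.00 kN, P_y = 32.72 kN, Q_y = 92.17 kN

Resultant of the distributed load: 14.73 × 7.8 = 114.894 kN at 6.9 m from P.
Taking moments about P: Q_y·9.1 − 10·4.6 − (14.73·7.8)·6.9 = 0 → Q_y = 838.7686/9.1 = 92.1724 ≈ 92.17 kN.
ΣF_y = 0: P_y + 92.1724 − 10 − 14.73·7.8 = 0 → P_y = 32.72 kN.
ΣF_x = 0: P_x + 15 = 0 → P_x = -15.00 kN.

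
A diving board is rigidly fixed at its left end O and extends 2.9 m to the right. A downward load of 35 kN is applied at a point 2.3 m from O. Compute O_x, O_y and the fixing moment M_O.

ΣF_x = 0: O_x = 0.
ΣF_y = 0: O_y − 35 = 0 → O_y = 35.00 kN.
ΣM about O: M_O − 35·2.3 = 0 → M_O = 80.50 kN·m.

O_x = 0, O_y = 35.00 kN, M_O = 80.50 kN·m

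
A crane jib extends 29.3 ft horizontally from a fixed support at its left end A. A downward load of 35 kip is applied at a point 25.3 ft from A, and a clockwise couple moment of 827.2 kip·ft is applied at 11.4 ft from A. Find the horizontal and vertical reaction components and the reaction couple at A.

ΣF_x = 0: A_x = 0.
ΣF_y = 0: A_y − 35 = 0 → A_y = 35.00 kip.
ΣM about A: M_A − 35·25.3 − 827.2 = 0 → M_A = 1713 kip·ft.

A_x = 0, A_y = 35.00 kip, M_A = 1713 kip·ft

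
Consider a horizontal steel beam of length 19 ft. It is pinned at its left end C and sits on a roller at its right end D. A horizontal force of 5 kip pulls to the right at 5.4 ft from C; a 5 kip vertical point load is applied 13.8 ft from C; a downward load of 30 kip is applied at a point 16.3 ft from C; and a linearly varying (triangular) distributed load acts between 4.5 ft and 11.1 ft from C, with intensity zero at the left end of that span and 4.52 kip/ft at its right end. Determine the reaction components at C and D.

C_x = -5.000 kip, C_y = 13.56 kip, D_y = 36.36 kip

Resultant of the triangular load: ½ × 4.52 × 6.6 = 14.916 kip, acting at 8.9 ft from C (one-third of the span from the peak).
Taking moments about C: D_y·19 − 5·13.8 − 30·16.3 − (½·4.52·6.6)·8.9 = 0 → D_y = 690.7524/19 = 36.3554 ≈ 36.36 kip.
ΣF_y = 0: C_y + 36.3554 − 5 − 30 − ½·4.52·6.6 = 0 → C_y = 13.56 kip.
ΣF_x = 0: C_x + 5 = 0 → C_x = -5.000 kip.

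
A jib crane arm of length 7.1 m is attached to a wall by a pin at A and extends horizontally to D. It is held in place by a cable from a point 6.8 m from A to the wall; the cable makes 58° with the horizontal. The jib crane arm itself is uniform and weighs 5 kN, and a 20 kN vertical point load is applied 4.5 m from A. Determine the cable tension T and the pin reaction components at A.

T = 18.68 kN, A_x = 9.901 kN, A_y = 9.154 kN

ΣM about A: T·sin58°·6.8 − 5·3.55 − 20·4.5 = 0 → T = 107.75/(6.8·0.848048) = 18.6848 ≈ 18.68 kN.
ΣF_x = 0: A_x − T·cos58° = 0 → A_x = 18.6848 × 0.529919 = 9.901 kN.
ΣF_y = 0: A_y + T·sin58° − 5 − 20 = 0 → A_y = 25 − 18.6848 × 0.848048 = 9.154 kN.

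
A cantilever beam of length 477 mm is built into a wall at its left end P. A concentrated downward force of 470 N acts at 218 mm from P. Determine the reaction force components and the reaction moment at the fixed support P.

P_x = 0, P_y = 470.0 N, M_P = 102500 N·mm

ΣF_x = 0: P_x = 0.
ΣF_y = 0: P_y − 470 = 0 → P_y = 470.0 N.
ΣM about P: M_P − 470·218 = 0 → M_P = 102500 N·mm.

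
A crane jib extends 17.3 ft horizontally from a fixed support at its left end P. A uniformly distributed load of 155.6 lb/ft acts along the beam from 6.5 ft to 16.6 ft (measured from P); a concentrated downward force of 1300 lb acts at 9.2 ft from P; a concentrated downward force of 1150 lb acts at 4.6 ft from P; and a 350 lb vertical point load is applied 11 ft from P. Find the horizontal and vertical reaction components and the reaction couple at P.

Resultant of the distributed load: 155.6 × 10.1 = 1571.56 lb at 11.55 ft from P.
ΣF_x = 0: P_x = 0.
ΣF_y = 0: P_y − 155.6·10.1 − 1300 − 1150 − 350 = 0 → P_y = 4372 lb.
ΣM about P: M_P − (155.6·10.1)·11.55 − 1300·9.2 − 1150·4.6 − 350·11 = 0 → M_P = 39250 lb·ft.

P_x = 0, P_y = 4372 lb, M_P = 39250 lb·ft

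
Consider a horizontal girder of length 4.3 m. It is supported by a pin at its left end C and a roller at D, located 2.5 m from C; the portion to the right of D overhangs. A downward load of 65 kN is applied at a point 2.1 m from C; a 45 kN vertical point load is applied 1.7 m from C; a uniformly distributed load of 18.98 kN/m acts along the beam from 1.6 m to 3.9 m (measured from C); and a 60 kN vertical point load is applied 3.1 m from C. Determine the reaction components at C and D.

C_x = 0, C_y = 6.035 kN, D_y = 207.6 kN

Resultant of the distributed load: 18.98 × 2.3 = 43.654 kN at 2.75 m from C.
ΣM about C: D_y·2.5 − 65·2.1 − 45·1.7 − (18.98·2.3)·2.75 − 60·3.1 = 0 → D_y = 519.0485/2.5 = 207.619 ≈ 207.6 kN.
ΣF_y = 0: C_y + 207.619 − 65 − 45 − 18.98·2.3 − 60 = 0 → C_y = 6.035 kN.
ΣF_x = 0: no horizontal applied forces, so C_x = 0.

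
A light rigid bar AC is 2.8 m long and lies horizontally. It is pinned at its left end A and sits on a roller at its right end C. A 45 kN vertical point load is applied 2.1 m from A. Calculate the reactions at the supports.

A_x = 0, A_y = 11.25 kN, C_y = 33.75 kN

Moments about A: C_y·2.8 − 45·2.1 = 0 → C_y = 94.5/2.8 = 33.75 kN.
ΣF_y = 0: A_y + 33.75 − 45 = 0 → A_y = 11.25 kN.
ΣF_x = 0: no horizontal applied forces, so A_x = 0.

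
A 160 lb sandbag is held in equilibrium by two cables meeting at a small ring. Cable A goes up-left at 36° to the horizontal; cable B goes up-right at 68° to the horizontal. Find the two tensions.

T_A = 61.77 lb, T_B = 133.4 lb

ΣF_x = 0: −T_A·cos36° + T_B·cos68° = 0 → T_B = 2.15964·T_A.
ΣF_y = 0: T_A·sin36° + T_B·sin68° = 160.
Substitute: T_A·(0.587785 + 2.15964·0.927184) = 160 → T_A = 61.772 ≈ 61.77 lb.
Then T_B = 2.15964 × 61.772 = 133.4 lb.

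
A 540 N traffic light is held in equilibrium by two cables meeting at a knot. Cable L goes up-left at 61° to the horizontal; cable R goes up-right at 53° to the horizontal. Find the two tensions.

T_L = 355.7 N, T_R = 286.6 N

ΣF_x = 0: −T_L·cos61° + T_R·cos53° = 0 → T_R = 0.805579·T_L.
ΣF_y = 0: T_L·sin61° + T_R·sin53° = 540.
Substitute: T_L·(0.87462 + 0.805579·0.798636) = 540 → T_L = 355.735 ≈ 355.7 N.
Then T_R = 0.805579 × 355.735 = 286.6 N.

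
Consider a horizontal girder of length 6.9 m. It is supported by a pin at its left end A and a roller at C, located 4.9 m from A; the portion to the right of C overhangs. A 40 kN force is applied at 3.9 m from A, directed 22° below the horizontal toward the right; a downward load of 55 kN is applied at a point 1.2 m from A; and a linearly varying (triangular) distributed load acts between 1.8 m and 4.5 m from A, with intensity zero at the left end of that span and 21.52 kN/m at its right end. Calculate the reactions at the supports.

Resultant of the triangular load: ½ × 21.52 × 2.7 = 29.052 kN, acting at 3.6 m from A (one-third of the span from the peak).
Moments about A: C_y·4.9 − 40·sin22°·3.9 − 55·1.2 − (½·21.52·2.7)·3.6 = 0 → C_y = 229.026/4.9 = 46.74 kN.
ΣF_y = 0: A_y + 46.74 − 40·sin22° − 55 − ½·21.52·2.7 = 0 → A_y = 52.30 kN.
ΣF_x = 0: A_x + 40·cos22° = 0 → A_x = -37.09 kN.

A_x = -37.09 kN, A_y = 52.30 kN, C_y = 46.74 kN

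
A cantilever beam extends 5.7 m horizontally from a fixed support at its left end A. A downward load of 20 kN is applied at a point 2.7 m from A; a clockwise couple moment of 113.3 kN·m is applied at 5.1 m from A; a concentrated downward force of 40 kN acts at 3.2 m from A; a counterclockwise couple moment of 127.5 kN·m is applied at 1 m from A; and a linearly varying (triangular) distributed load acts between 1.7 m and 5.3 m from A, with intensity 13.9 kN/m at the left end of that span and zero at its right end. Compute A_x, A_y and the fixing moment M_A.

A_x = 0, A_y = 85.02 kN, M_A = 240.4 kN·m

Resultant of the triangular load: ½ × 13.9 × 3.6 = 25.02 kN, acting at 2.9 m from A (one-third of the span from the peak).
ΣF_x = 0: A_x = 0.
ΣF_y = 0: A_y − 20 − 40 − ½·13.9·3.6 = 0 → A_y = 85.02 kN.
ΣM about A: M_A − 20·2.7 − 113.3 − 40·3.2 + 127.5 − (½·13.9·3.6)·2.9 = 0 → M_A = 240.4 kN·m.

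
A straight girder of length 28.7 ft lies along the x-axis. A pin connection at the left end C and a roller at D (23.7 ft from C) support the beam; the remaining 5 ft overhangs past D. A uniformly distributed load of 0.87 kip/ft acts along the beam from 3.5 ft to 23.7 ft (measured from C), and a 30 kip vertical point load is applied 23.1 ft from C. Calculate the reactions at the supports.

Resultant of the distributed load: 0.87 × 20.2 = 17.574 kip at 13.6 ft from C.
ΣM about C: D_y·23.7 − (0.87·20.2)·13.6 − 30·23.1 = 0 → D_y = 932.0064/23.7 = 39.3252 ≈ 39.33 kip.
ΣF_y = 0: C_y + 39.3252 − 0.87·20.2 − 30 = 0 → C_y = 8.249 kip.
ΣF_x = 0: no horizontal applied forces, so C_x = 0.

C_x = 0, C_y = 8.249 kip, D_y = 39.33 kip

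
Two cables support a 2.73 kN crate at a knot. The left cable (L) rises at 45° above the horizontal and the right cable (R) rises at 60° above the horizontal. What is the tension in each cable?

T_L = 1.413 kN, T_R = 1.998 kN

ΣF_x = 0: −T_L·cos45° + T_R·cos60° = 0 → T_R = 1.41421·T_L.
ΣF_y = 0: T_L·sin45° + T_R·sin60° = 2.73.
Substitute: T_L·(0.707107 + 1.41421·0.866025) = 2.73 → T_L = 1.41315 ≈ 1.413 kN.
Then T_R = 1.41421 × 1.41315 = 1.998 kN.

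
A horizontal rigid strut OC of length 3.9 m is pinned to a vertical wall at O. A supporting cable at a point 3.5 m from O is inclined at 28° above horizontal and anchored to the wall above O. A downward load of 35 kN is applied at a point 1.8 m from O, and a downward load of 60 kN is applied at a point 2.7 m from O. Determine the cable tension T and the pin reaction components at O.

T = 136.9 kN, O_x = 120.9 kN, O_y = 30.71 kN

ΣM about O: T·sin28°·3.5 − 35·1.8 − 60·2.7 = 0 → T = 225/(3.5·0.469472) = 136.932 ≈ 136.9 kN.
ΣF_x = 0: O_x − T·cos28° = 0 → O_x = 136.932 × 0.882948 = 120.9 kN.
ΣF_y = 0: O_y + T·sin28° − 35 − 60 = 0 → O_y = 95 − 136.932 × 0.469472 = 30.71 kN.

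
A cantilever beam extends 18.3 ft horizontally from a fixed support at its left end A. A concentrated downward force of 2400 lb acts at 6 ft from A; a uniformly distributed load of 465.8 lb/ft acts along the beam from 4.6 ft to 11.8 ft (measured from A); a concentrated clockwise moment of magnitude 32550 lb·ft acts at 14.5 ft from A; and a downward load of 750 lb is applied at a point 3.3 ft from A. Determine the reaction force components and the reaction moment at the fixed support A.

Resultant of the distributed load: 465.8 × 7.2 = 3353.76 lb at 8.2 ft from A.
ΣF_x = 0: A_x = 0.
ΣF_y = 0: A_y − 2400 − 465.8·7.2 − 750 = 0 → A_y = 6504 lb.
ΣM about A: M_A − 2400·6 − (465.8·7.2)·8.2 − 32550 − 750·3.3 = 0 → M_A = 76930 lb·ft.

A_x = 0, A_y = 6504 lb, M_A = 76930 lb·ft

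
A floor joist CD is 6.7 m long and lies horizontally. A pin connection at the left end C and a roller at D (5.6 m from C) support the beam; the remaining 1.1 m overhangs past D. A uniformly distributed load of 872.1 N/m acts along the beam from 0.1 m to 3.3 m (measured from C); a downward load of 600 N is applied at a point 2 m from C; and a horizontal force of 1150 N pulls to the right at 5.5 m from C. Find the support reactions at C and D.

C_x = -1150 N, C_y = 2329 N, D_y = 1061 N

Resultant of the distributed load: 872.1 × 3.2 = 2790.72 N at 1.7 m from C.
Taking moments about C: D_y·5.6 − (872.1·3.2)·1.7 − 600·2 = 0 → D_y = 5944.224/5.6 = 1061.47 ≈ 1061 N.
ΣF_y = 0: C_y + 1061.47 − 872.1·3.2 − 600 = 0 → C_y = 2329 N.
ΣF_x = 0: C_x + 1150 = 0 → C_x = -1150 N.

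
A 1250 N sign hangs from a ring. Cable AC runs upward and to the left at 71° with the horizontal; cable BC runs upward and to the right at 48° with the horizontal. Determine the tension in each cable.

T_AC = 956.3 N, T_BC = 465.3 N

ΣF_x = 0: −T_AC·cos71° + T_BC·cos48° = 0 → T_BC = 0.486554·T_AC.
ΣF_y = 0: T_AC·sin71° + T_BC·sin48° = 1250.
Substitute: T_AC·(0.945519 + 0.486554·0.743145) = 1250 → T_AC = 956.316 ≈ 956.3 N.
Then T_BC = 0.486554 × 956.316 = 465.3 N.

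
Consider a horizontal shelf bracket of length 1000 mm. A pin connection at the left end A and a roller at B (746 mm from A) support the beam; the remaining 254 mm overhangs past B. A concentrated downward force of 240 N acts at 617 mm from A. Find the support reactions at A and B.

Moments about A: B_y·746 − 240·617 = 0 → B_y = 148080/746 = 198.499 ≈ 198.5 N.
ΣF_y = 0: A_y + 198.499 − 240 = 0 → A_y = 41.50 N.
ΣF_x = 0: no horizontal applied forces, so A_x = 0.

A_x = 0, A_y = 41.50 N, B_y = 198.5 N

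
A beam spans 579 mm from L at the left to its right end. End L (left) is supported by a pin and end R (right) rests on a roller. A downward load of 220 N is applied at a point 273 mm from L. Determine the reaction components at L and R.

L_x = 0, L_y = 116.3 N, R_y = 103.7 N

ΣM about L: R_y·579 − 220·273 = 0 → R_y = 60060/579 = 103.731 ≈ 103.7 N.
ΣF_y = 0: L_y + 103.731 − 220 = 0 → L_y = 116.3 N.
ΣF_x = 0: no horizontal applied forces, so L_x = 0.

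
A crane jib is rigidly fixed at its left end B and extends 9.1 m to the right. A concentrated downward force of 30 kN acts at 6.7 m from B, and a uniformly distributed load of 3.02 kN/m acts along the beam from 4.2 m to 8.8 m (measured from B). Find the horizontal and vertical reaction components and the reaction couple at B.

B_x = 0, B_y = 43.89 kN, M_B = 291.3 kN·m

Resultant of the distributed load: 3.02 × 4.6 = 13.892 kN at 6.5 m from B.
ΣF_x = 0: B_x = 0.
ΣF_y = 0: B_y − 30 − 3.02·4.6 = 0 → B_y = 43.89 kN.
ΣM about B: M_B − 30·6.7 − (3.02·4.6)·6.5 = 0 → M_B = 291.3 kN·m.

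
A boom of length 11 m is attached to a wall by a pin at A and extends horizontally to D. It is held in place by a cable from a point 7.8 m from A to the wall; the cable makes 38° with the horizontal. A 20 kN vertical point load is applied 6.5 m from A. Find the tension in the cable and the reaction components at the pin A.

ΣM about A: T·sin38°·7.8 − 20·6.5 = 0 → T = 130/(7.8·0.615661) = 27.0712 ≈ 27.07 kN.
ΣF_x = 0: A_x − T·cos38° = 0 → A_x = 27.0712 × 0.788011 = 21.33 kN.
ΣF_y = 0: A_y + T·sin38° − 20 = 0 → A_y = 20 − 27.0712 × 0.615661 = 3.333 kN.

T = 27.07 kN, A_x = 21.33 kN, A_y = 3.333 kN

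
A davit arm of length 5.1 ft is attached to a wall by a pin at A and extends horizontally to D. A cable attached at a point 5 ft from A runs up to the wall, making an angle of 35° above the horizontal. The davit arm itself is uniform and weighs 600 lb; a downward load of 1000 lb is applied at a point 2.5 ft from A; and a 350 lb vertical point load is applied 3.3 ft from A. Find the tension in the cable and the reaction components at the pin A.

ΣM about A: T·sin35°·5 − 600·2.55 − 1000·2.5 − 350·3.3 = 0 → T = 5185/(5·0.573576) = 1807.96 ≈ 1808 lb.
ΣF_x = 0: A_x − T·cos35° = 0 → A_x = 1807.96 × 0.819152 = 1481 lb.
ΣF_y = 0: A_y + T·sin35° − 600 − 1000 − 350 = 0 → A_y = 1950 − 1807.96 × 0.573576 = 913.0 lb.

T = 1808 lb, A_x = 1481 lb, A_y = 913.0 lb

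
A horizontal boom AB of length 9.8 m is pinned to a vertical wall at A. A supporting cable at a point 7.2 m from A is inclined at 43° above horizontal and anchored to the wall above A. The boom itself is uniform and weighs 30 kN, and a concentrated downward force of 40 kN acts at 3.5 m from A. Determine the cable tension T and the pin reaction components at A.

ΣM about A: T·sin43°·7.2 − 30·4.9 − 40·3.5 = 0 → T = 287/(7.2·0.681998) = 58.4475 ≈ 58.45 kN.
ΣF_x = 0: A_x − T·cos43° = 0 → A_x = 58.4475 × 0.731354 = 42.75 kN.
ΣF_y = 0: A_y + T·sin43° − 30 − 40 = 0 → A_y = 70 − 58.4475 × 0.681998 = 30.14 kN.

T = 58.45 kN, A_x = 42.75 kN, A_y = 30.14 kN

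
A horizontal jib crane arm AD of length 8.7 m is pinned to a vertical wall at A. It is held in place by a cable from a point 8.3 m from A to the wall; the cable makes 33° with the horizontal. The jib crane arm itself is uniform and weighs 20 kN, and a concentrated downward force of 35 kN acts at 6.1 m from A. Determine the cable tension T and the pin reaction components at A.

T = 66.47 kN, A_x = 55.75 kN, A_y = 18.80 kN

ΣM about A: T·sin33°·8.3 − 20·4.35 − 35·6.1 = 0 → T = 300.5/(8.3·0.544639) = 66.4749 ≈ 66.47 kN.
ΣF_x = 0: A_x − T·cos33° = 0 → A_x = 66.4749 × 0.838671 = 55.75 kN.
ΣF_y = 0: A_y + T·sin33° − 20 − 35 = 0 → A_y = 55 − 66.4749 × 0.544639 = 18.80 kN.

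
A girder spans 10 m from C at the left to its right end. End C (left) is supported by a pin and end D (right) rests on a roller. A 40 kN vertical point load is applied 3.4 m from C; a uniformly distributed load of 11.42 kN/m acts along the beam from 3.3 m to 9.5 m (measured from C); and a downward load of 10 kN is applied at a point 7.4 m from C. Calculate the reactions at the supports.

C_x = 0, C_y = 54.49 kN, D_y = 66.31 kN

Resultant of the distributed load: 11.42 × 6.2 = 70.804 kN at 6.4 m from C.
Moments about C: D_y·10 − 40·3.4 − (11.42·6.2)·6.4 − 10·7.4 = 0 → D_y = 663.1456/10 = 66.3146 ≈ 66.31 kN.
ΣF_y = 0: C_y + 66.3146 − 40 − 11.42·6.2 − 10 = 0 → C_y = 54.49 kN.
ΣF_x = 0: no horizontal applied forces, so C_x = 0.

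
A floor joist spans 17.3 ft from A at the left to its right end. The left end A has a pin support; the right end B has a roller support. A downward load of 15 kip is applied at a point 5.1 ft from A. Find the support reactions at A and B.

Moments about A: B_y·17.3 − 15·5.1 = 0 → B_y = 76.5/17.3 = 4.42197 ≈ 4.422 kip.
ΣF_y = 0: A_y + 4.42197 − 15 = 0 → A_y = 10.58 kip.
ΣF_x = 0: no horizontal applied forces, so A_x = 0.

A_x = 0, A_y = 10.58 kip, B_y = 4.422 kip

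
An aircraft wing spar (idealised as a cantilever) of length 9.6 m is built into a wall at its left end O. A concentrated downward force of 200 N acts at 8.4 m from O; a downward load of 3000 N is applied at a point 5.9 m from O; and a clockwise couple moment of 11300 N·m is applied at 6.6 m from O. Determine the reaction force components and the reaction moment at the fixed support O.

ΣF_x = 0: O_x = 0.
ΣF_y = 0: O_y − 200 − 3000 = 0 → O_y = 3200 N.
ΣM about O: M_O − 200·8.4 − 3000·5.9 − 11300 = 0 → M_O = 30680 N·m.

O_x = 0, O_y = 3200 N, M_O = 30680 N·m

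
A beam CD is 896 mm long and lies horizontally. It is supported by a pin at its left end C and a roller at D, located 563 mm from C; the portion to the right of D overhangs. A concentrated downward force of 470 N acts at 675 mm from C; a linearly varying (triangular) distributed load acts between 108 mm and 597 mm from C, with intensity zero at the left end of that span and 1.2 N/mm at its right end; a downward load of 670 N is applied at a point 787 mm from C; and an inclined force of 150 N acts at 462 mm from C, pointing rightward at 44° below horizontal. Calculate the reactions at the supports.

C_x = -107.9 N, C_y = -274.2 N, D_y = 1812 N

Resultant of the triangular load: ½ × 1.2 × 489 = 293.4 N, acting at 434 mm from C (one-third of the span from the peak).
Moments about C: D_y·563 − 470·675 − (½·1.2·489)·434 − 670·787 − 150·sin44°·462 = 0 → D_y = 1020020/563 = 1811.76 ≈ 1812 N.
ΣF_y = 0: C_y + 1811.76 − 470 − ½·1.2·489 − 670 − 150·sin44° = 0 → C_y = -274.2 N.
ΣF_x = 0: C_x + 150·cos44° = 0 → C_x = -107.9 N.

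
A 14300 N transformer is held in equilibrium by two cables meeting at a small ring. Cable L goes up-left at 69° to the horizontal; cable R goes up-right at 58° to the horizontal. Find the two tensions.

ΣF_x = 0: −T_L·cos69° + T_R·cos58° = 0 → T_R = 0.676269·T_L.
ΣF_y = 0: T_L·sin69° + T_R·sin58° = 14300.
Substitute: T_L·(0.93358 + 0.676269·0.848048) = 14300 → T_L = 9488.49 ≈ 9488 N.
Then T_R = 0.676269 × 9488.49 = 6417 N.

T_L = 9488 N, T_R = 6417 N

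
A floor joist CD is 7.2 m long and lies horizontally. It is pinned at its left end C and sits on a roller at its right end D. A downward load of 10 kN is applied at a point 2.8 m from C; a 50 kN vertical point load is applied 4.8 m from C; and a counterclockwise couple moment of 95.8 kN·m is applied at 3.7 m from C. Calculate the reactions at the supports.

ΣM about C: D_y·7.2 − 10·2.8 − 50·4.8 + 95.8 = 0 → D_y = 172.2/7.2 = 23.9167 ≈ 23.92 kN.
ΣF_y = 0: C_y + 23.9167 − 10 − 50 = 0 → C_y = 36.08 kN.
ΣF_x = 0: no horizontal applied forces, so C_x = 0.

C_x = 0, C_y = 36.08 kN, D_y = 23.92 kN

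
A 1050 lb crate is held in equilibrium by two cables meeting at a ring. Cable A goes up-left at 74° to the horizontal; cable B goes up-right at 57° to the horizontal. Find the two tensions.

T_A = 757.7 lb, T_B = 383.5 lb

ΣF_x = 0: −T_A·cos74° + T_B·cos57° = 0 → T_B = 0.506092·T_A.
ΣF_y = 0: T_A·sin74° + T_B·sin57° = 1050.
Substitute: T_A·(0.961262 + 0.506092·0.838671) = 1050 → T_A = 757.736 ≈ 757.7 lb.
Then T_B = 0.506092 × 757.736 = 383.5 lb.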